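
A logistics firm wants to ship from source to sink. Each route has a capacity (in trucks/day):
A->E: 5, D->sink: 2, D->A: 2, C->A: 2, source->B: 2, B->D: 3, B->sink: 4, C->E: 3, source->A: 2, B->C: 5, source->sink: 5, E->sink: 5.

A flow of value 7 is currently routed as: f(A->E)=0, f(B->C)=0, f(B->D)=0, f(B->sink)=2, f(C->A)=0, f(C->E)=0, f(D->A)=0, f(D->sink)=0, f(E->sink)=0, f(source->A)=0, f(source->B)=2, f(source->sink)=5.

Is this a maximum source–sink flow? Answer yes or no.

Residual path source->A->E->sink has bottleneck 2 > 0.
Pushing 2 along it raises the flow to 9, so the given flow is not maximum.

No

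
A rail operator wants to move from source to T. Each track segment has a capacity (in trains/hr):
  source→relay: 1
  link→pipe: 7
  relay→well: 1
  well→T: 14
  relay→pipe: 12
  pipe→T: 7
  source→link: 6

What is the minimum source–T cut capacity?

Max flow = 7 (via 2 augmenting paths).
In the residual at optimum, the set reachable from source is {source}.
Cut edges: source→relay (cap 1), source→link (cap 6). Sum = 7.

7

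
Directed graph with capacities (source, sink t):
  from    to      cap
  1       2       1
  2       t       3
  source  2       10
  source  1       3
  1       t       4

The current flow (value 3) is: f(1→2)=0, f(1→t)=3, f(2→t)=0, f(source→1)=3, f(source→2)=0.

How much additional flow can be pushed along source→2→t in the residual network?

3

Residual capacities along the path: source→2: 10, 2→t: 3.
Minimum is 3.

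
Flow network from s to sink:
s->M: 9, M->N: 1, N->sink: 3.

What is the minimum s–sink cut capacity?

1

Max flow = 1 (via 1 augmenting path).
In the residual at optimum, the set reachable from s is {M, s}.
Cut edges: M->N (cap 1). Sum = 1.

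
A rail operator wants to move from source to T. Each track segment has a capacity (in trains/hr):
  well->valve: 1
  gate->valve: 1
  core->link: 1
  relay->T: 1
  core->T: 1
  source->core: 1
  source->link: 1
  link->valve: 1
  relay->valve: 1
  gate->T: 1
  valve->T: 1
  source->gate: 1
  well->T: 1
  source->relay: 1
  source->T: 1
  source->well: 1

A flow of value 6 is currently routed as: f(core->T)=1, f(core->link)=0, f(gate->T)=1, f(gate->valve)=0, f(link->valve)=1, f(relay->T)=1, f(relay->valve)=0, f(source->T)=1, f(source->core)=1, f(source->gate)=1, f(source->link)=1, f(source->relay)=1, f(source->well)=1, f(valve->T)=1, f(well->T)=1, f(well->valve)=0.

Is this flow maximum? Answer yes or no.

Yes

Residual reachable from source: {source}; T is not reachable.
Saturated cut: source->relay, source->well, source->core, source->link, source->gate, source->T with total capacity 6 = current flow value. Flow is maximum.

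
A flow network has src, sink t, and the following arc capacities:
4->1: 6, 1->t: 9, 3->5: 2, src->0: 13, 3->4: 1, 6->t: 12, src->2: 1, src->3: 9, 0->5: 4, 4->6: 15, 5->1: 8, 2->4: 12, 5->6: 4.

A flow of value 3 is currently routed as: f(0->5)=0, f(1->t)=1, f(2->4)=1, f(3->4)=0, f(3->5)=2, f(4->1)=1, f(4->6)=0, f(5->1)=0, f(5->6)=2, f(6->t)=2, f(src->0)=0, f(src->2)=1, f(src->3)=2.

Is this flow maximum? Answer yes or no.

No

Residual path src->3->4->1->t has bottleneck 1 > 0.
Pushing 1 along it raises the flow to 4, so the given flow is not maximum.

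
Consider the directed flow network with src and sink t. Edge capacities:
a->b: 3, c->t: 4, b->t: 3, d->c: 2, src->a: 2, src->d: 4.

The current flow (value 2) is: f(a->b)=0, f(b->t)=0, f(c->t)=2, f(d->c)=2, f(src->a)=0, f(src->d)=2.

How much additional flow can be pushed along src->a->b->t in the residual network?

Residual capacities along the path: src->a: 2, a->b: 3, b->t: 3.
Minimum is 2.

2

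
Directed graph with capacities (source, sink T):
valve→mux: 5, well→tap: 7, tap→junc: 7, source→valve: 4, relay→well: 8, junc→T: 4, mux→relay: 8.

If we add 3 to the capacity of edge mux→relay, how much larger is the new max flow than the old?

0

Original max flow = 4.
Edge mux→relay does not cross the min cut (source side {source}), so extra capacity there cannot help.
New max flow = 4. Increase = 0.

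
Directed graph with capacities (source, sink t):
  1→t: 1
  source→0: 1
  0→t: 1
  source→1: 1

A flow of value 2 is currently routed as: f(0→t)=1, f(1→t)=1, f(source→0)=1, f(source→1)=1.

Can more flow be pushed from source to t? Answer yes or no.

Residual reachable from source: {source}; t is not reachable.
Saturated cut: source→1, source→0 with total capacity 2 = current flow value. Flow is maximum.

No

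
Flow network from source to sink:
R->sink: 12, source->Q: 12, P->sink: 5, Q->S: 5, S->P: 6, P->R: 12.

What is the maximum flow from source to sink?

Augment source->Q->S->P->sink: bottleneck 5. Total 5.
No augmenting path remains in the residual graph.

5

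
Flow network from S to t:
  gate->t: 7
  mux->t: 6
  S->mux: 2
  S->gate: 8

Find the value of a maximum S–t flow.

9

Augment S->gate->t: bottleneck 7. Total 7.
Augment S->mux->t: bottleneck 2. Total 9.
No augmenting path remains in the residual graph.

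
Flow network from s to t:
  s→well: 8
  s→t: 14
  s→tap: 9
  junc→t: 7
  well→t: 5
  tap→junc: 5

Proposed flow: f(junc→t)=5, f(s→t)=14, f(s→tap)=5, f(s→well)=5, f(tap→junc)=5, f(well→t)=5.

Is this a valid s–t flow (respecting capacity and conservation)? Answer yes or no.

Every edge has 0 ≤ f(e) ≤ cap(e).
At each intermediate node, inflow equals outflow.

Yes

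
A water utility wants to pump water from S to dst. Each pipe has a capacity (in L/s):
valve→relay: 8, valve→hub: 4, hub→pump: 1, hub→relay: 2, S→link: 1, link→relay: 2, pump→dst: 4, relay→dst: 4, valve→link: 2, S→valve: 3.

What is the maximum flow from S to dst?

4

Augment S→valve→relay→dst: bottleneck 3. Total 3.
Augment S→link→relay→dst: bottleneck 1. Total 4.
No augmenting path remains in the residual graph.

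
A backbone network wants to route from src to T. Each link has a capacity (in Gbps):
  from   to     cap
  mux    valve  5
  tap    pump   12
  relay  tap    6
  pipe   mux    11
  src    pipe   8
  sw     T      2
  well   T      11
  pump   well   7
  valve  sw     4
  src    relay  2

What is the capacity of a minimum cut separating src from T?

Max flow = 4 (via 2 augmenting paths).
In the residual at optimum, the set reachable from src is {mux, pipe, src, sw, valve}.
Cut edges: src->relay (cap 2), sw->T (cap 2). Sum = 4.

4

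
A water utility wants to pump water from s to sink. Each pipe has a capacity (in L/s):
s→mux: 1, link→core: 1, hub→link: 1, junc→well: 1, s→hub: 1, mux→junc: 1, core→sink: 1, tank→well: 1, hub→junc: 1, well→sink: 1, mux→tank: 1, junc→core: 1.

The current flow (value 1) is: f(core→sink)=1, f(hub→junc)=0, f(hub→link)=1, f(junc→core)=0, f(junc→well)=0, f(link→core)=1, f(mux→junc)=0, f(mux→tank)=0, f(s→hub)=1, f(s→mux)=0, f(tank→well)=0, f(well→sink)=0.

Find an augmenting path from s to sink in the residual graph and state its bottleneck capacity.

Residual along s→mux→junc→well→sink: s→mux: 1, mux→junc: 1, junc→well: 1, well→sink: 1.
Bottleneck = min = 1.

s→mux→junc→well→sink, bottleneck 1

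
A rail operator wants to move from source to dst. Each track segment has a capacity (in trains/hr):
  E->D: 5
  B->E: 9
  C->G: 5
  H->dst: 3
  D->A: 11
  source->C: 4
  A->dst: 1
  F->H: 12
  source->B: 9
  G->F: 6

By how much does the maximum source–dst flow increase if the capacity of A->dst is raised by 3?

Original max flow = 4.
After raising cap(A->dst), augmenting paths through that edge carry 3 more units.
New max flow = 7. Increase = 3.

3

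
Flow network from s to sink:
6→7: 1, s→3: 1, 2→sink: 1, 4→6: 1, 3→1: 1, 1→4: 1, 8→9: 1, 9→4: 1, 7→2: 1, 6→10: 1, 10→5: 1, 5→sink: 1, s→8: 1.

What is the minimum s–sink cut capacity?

1

Max flow = 1 (via 1 augmenting path).
In the residual at optimum, the set reachable from s is {1, 3, 4, 8, 9, s}.
Cut edges: 4→6 (cap 1). Sum = 1.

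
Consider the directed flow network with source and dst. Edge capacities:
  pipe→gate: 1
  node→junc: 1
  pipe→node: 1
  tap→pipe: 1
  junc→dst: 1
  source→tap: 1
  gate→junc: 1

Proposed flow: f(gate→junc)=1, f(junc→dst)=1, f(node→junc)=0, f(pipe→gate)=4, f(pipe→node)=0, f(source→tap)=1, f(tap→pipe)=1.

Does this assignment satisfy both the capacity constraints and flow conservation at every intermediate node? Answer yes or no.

Capacity violated on pipe→gate: flow 4 > capacity 1.

No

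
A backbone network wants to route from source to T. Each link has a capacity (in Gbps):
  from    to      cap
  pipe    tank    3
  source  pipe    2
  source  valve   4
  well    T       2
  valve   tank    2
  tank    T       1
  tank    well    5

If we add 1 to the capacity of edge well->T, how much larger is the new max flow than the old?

1

Original max flow = 3.
After raising cap(well->T), augmenting paths through that edge carry 1 more unit.
New max flow = 4. Increase = 1.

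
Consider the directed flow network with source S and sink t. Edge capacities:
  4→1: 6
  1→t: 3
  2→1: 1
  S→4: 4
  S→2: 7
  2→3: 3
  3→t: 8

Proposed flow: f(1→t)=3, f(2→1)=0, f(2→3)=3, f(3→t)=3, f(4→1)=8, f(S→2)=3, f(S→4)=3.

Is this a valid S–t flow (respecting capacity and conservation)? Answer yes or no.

No

Capacity violated on 4→1: flow 8 > capacity 6.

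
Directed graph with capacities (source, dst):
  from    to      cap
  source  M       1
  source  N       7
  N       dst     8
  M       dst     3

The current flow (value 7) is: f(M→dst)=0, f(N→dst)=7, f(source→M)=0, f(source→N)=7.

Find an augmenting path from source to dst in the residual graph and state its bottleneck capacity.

source→M→dst, bottleneck 1

Residual along source→M→dst: source→M: 1, M→dst: 3.
Bottleneck = min = 1.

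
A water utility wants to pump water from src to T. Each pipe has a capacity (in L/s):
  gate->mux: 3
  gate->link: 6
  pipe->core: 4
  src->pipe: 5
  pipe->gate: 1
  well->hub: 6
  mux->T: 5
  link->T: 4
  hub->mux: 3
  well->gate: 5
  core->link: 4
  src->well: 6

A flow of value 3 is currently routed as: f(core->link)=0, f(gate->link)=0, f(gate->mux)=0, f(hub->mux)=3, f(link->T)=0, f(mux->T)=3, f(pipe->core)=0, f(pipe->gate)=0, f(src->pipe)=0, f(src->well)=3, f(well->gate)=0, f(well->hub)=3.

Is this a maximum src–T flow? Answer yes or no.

No

Residual path src->well->gate->mux->T has bottleneck 2 > 0.
Pushing 2 along it raises the flow to 5, so the given flow is not maximum.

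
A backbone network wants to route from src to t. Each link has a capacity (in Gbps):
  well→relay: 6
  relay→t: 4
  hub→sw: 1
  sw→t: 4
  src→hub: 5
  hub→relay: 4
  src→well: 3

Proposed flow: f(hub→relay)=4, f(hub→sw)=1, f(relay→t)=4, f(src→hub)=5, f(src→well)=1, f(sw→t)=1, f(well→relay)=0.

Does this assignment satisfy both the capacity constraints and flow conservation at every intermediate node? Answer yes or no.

No

Conservation fails at well: inflow 1 ≠ outflow 0.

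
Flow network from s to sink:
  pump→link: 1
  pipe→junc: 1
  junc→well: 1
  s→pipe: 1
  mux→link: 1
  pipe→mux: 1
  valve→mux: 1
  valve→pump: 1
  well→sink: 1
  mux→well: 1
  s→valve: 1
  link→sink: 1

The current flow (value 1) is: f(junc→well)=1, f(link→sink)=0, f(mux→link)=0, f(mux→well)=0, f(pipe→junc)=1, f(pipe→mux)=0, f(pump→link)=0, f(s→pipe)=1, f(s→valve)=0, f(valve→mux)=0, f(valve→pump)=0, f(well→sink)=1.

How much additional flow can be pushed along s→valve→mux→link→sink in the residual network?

Residual capacities along the path: s→valve: 1, valve→mux: 1, mux→link: 1, link→sink: 1.
Minimum is 1.

1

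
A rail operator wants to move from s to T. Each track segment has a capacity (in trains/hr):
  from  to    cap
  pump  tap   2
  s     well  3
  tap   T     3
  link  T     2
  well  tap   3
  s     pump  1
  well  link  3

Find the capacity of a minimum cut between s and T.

4

Max flow = 4 (via 3 augmenting paths).
In the residual at optimum, the set reachable from s is {s}.
Cut edges: s->pump (cap 1), s->well (cap 3). Sum = 4.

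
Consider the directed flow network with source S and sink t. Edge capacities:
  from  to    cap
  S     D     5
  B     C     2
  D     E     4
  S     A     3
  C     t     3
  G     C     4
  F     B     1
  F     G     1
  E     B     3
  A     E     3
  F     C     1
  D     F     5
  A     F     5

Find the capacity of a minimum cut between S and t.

3

Max flow = 3 (via 3 augmenting paths).
In the residual at optimum, the set reachable from S is {A, B, C, D, E, F, G, S}.
Cut edges: C->t (cap 3). Sum = 3.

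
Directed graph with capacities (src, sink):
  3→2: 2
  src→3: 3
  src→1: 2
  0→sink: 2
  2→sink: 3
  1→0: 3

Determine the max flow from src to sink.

4

Augment src→1→0→sink: bottleneck 2. Total 2.
Augment src→3→2→sink: bottleneck 2. Total 4.
No augmenting path remains in the residual graph.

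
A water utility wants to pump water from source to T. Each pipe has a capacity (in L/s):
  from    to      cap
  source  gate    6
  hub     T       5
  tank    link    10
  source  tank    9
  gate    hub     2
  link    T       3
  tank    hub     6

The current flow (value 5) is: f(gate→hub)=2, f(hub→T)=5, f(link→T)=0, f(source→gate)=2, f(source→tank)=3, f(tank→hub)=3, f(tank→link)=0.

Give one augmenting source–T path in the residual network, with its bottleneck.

source→tank→link→T, bottleneck 3

Residual along source→tank→link→T: source→tank: 6, tank→link: 10, link→T: 3.
Bottleneck = min = 3.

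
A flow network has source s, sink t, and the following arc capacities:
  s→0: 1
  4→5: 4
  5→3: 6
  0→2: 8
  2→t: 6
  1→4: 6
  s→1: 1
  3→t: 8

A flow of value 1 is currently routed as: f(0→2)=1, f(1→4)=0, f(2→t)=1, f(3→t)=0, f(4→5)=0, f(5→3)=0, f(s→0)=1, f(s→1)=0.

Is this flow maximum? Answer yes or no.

No

Residual path s→1→4→5→3→t has bottleneck 1 > 0.
Pushing 1 along it raises the flow to 2, so the given flow is not maximum.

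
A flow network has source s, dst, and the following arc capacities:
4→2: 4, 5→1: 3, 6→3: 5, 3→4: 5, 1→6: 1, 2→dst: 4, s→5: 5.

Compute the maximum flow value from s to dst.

1

Augment s→5→1→6→3→4→2→dst: bottleneck 1. Total 1.
No augmenting path remains in the residual graph.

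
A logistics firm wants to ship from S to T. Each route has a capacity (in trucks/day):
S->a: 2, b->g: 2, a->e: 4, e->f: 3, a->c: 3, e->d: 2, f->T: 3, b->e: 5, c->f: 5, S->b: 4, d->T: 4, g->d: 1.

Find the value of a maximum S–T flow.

Augment S->a->c->f->T: bottleneck 2. Total 2.
Augment S->b->e->f->T: bottleneck 1. Total 3.
Augment S->b->e->d->T: bottleneck 2. Total 5.
Augment S->b->g->d->T: bottleneck 1. Total 6.
No augmenting path remains in the residual graph.

6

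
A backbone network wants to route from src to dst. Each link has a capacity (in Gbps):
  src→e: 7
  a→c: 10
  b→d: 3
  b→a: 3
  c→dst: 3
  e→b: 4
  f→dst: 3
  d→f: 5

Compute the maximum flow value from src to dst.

4

Augment src→e→b→a→c→dst: bottleneck 3. Total 3.
Augment src→e→b→d→f→dst: bottleneck 1. Total 4.
No augmenting path remains in the residual graph.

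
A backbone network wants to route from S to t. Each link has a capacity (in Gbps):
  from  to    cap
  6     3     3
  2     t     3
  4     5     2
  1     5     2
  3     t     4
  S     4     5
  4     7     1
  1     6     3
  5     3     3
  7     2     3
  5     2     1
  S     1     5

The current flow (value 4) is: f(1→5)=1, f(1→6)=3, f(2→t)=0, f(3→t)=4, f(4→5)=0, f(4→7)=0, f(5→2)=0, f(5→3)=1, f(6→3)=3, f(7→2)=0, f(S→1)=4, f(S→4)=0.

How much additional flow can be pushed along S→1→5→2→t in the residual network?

1

Residual capacities along the path: S→1: 1, 1→5: 1, 5→2: 1, 2→t: 3.
Minimum is 1.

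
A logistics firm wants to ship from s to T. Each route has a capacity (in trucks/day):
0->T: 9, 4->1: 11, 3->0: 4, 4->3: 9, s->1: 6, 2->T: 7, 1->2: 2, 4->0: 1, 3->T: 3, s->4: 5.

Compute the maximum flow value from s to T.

7

Augment s->4->3->T: bottleneck 3. Total 3.
Augment s->4->0->T: bottleneck 1. Total 4.
Augment s->1->2->T: bottleneck 2. Total 6.
Augment s->4->3->0->T: bottleneck 1. Total 7.
No augmenting path remains in the residual graph.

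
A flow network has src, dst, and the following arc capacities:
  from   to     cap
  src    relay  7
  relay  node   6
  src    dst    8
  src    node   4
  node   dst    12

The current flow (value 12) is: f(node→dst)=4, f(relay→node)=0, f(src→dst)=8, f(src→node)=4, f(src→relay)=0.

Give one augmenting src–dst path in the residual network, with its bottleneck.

src→relay→node→dst, bottleneck 6

Residual along src→relay→node→dst: src→relay: 7, relay→node: 6, node→dst: 8.
Bottleneck = min = 6.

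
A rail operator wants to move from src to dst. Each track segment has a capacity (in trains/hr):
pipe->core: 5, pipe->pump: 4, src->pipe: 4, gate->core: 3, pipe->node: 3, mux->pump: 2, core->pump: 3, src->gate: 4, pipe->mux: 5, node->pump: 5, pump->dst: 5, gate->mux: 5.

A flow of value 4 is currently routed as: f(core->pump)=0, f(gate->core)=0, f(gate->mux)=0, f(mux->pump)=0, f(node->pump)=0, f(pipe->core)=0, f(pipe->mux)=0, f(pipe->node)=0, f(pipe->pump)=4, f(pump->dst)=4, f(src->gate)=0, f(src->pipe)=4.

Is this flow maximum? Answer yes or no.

No

Residual path src->gate->mux->pump->dst has bottleneck 1 > 0.
Pushing 1 along it raises the flow to 5, so the given flow is not maximum.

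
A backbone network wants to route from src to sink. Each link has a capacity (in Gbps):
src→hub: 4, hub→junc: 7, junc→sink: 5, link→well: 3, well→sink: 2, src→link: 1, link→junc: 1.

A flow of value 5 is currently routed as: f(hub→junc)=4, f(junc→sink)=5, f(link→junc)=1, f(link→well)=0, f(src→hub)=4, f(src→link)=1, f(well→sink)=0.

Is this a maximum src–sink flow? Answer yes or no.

Residual reachable from src: {src}; sink is not reachable.
Saturated cut: src→hub, src→link with total capacity 5 = current flow value. Flow is maximum.

Yes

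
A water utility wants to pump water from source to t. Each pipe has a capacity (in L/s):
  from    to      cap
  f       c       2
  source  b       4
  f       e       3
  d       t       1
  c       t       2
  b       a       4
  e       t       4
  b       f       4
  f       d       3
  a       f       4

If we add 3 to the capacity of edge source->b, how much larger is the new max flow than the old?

2

Original max flow = 4.
After raising cap(source->b), augmenting paths through that edge carry 2 more units.
New max flow = 6. Increase = 2.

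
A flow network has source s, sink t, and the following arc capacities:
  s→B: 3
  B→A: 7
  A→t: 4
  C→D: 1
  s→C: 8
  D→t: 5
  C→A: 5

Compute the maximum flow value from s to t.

5

Augment s→B→A→t: bottleneck 3. Total 3.
Augment s→C→A→t: bottleneck 1. Total 4.
Augment s→C→D→t: bottleneck 1. Total 5.
No augmenting path remains in the residual graph.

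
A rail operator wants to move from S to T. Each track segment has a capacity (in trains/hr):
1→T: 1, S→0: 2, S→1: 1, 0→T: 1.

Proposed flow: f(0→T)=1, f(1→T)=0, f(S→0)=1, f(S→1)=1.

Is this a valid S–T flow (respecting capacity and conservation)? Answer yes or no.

No

Conservation fails at 1: inflow 1 ≠ outflow 0.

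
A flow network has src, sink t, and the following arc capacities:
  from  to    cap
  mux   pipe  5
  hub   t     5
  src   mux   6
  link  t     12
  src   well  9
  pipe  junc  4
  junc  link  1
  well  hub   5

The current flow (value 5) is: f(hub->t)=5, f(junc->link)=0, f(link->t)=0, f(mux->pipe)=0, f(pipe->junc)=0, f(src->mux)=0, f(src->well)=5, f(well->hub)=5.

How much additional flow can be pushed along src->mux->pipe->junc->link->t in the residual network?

1

Residual capacities along the path: src->mux: 6, mux->pipe: 5, pipe->junc: 4, junc->link: 1, link->t: 12.
Minimum is 1.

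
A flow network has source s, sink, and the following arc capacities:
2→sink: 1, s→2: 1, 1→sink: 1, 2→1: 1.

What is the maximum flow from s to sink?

Augment s→2→sink: bottleneck 1. Total 1.
No augmenting path remains in the residual graph.

1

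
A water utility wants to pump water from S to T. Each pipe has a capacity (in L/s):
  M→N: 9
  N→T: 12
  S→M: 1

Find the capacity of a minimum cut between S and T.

Max flow = 1 (via 1 augmenting path).
In the residual at optimum, the set reachable from S is {S}.
Cut edges: S→M (cap 1). Sum = 1.

1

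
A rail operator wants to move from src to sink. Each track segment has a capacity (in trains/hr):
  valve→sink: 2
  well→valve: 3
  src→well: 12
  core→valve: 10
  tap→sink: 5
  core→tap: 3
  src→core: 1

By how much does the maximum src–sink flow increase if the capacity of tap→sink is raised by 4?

0

Original max flow = 3.
Edge tap→sink does not cross the min cut (source side {src, valve, well}), so extra capacity there cannot help.
New max flow = 3. Increase = 0.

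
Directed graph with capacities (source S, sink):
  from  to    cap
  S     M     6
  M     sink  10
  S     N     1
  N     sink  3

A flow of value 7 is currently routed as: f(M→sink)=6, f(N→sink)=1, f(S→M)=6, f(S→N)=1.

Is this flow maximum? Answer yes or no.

Yes

Residual reachable from S: {S}; sink is not reachable.
Saturated cut: S→N, S→M with total capacity 7 = current flow value. Flow is maximum.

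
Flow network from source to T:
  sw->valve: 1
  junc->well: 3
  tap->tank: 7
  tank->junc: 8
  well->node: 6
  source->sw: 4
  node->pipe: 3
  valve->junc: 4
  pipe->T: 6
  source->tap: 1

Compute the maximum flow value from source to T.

Augment source->sw->valve->junc->well->node->pipe->T: bottleneck 1. Total 1.
Augment source->tap->tank->junc->well->node->pipe->T: bottleneck 1. Total 2.
No augmenting path remains in the residual graph.

2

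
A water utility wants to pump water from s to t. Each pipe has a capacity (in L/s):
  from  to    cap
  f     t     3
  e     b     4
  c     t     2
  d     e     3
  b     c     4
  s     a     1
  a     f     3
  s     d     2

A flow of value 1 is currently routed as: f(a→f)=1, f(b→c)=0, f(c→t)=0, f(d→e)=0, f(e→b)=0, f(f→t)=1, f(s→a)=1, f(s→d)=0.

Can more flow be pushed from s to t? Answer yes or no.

Residual path s→d→e→b→c→t has bottleneck 2 > 0.
Pushing 2 along it raises the flow to 3, so the given flow is not maximum.

Yes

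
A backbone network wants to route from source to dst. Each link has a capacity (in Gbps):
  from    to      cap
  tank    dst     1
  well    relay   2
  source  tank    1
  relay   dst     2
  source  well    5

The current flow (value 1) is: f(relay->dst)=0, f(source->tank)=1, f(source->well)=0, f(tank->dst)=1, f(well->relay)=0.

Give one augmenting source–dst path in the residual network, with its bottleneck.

source->well->relay->dst, bottleneck 2

Residual along source->well->relay->dst: source->well: 5, well->relay: 2, relay->dst: 2.
Bottleneck = min = 2.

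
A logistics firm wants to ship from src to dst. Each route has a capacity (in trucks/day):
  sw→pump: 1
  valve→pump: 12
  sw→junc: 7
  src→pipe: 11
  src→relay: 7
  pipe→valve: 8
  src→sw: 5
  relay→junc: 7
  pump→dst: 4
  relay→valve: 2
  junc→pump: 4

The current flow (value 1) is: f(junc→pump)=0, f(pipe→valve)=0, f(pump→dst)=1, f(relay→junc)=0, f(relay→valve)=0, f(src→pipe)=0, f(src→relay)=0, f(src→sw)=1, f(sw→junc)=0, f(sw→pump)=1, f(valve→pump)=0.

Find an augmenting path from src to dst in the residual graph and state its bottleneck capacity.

Residual along src→pipe→valve→pump→dst: src→pipe: 11, pipe→valve: 8, valve→pump: 12, pump→dst: 3.
Bottleneck = min = 3.

src→pipe→valve→pump→dst, bottleneck 3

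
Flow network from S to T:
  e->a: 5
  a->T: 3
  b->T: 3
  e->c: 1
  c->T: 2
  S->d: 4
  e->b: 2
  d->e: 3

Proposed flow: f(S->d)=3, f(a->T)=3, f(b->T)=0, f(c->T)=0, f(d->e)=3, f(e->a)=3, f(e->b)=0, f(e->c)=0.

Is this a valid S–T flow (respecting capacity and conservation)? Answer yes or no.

Every edge has 0 ≤ f(e) ≤ cap(e).
At each intermediate node, inflow equals outflow.

Yes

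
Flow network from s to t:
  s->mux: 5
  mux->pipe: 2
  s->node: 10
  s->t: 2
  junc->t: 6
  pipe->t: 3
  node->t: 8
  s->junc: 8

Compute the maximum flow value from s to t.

18

Augment s->t: bottleneck 2. Total 2.
Augment s->node->t: bottleneck 8. Total 10.
Augment s->junc->t: bottleneck 6. Total 16.
Augment s->mux->pipe->t: bottleneck 2. Total 18.
No augmenting path remains in the residual graph.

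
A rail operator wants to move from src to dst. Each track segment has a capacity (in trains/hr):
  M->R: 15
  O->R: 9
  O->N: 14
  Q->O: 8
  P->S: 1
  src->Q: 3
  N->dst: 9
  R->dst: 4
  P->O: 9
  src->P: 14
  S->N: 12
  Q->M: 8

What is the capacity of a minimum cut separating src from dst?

13

Max flow = 13 (via 4 augmenting paths).
In the residual at optimum, the set reachable from src is {P, src}.
Cut edges: src->Q (cap 3), P->O (cap 9), P->S (cap 1). Sum = 13.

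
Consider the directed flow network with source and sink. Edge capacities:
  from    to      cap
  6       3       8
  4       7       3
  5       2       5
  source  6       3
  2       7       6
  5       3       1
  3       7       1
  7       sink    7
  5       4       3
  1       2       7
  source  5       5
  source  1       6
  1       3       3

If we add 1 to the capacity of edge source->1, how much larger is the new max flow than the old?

Original max flow = 7.
Edge source->1 does not cross the min cut (source side {1, 2, 3, 4, 5, 6, 7, source}), so extra capacity there cannot help.
New max flow = 7. Increase = 0.

0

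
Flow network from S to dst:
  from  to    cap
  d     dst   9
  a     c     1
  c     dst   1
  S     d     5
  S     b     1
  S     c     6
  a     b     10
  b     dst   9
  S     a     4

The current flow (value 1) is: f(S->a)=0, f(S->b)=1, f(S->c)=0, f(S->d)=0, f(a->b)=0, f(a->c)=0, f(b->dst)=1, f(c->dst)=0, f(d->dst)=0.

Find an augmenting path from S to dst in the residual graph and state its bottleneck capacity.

S->d->dst, bottleneck 5

Residual along S->d->dst: S->d: 5, d->dst: 9.
Bottleneck = min = 5.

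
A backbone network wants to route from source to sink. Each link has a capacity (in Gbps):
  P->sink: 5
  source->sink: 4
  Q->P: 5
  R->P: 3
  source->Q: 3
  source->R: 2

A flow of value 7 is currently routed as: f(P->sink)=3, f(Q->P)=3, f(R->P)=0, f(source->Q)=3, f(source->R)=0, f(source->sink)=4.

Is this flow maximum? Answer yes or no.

No

Residual path source->R->P->sink has bottleneck 2 > 0.
Pushing 2 along it raises the flow to 9, so the given flow is not maximum.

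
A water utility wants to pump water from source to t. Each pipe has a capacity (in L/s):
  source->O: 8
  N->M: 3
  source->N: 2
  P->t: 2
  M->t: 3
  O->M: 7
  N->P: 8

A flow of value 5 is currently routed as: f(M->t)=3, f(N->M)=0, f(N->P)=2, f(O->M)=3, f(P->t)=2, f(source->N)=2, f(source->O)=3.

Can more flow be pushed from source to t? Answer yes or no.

No

Residual reachable from source: {M, O, source}; t is not reachable.
Saturated cut: source->N, M->t with total capacity 5 = current flow value. Flow is maximum.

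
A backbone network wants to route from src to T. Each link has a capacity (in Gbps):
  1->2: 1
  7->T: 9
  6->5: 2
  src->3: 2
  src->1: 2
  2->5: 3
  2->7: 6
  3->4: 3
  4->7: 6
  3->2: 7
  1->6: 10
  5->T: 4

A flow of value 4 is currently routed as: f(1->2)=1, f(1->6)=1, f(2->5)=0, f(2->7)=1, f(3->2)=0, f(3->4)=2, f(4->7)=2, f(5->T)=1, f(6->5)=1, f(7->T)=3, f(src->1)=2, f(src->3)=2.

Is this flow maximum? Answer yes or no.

Yes

Residual reachable from src: {src}; T is not reachable.
Saturated cut: src->3, src->1 with total capacity 4 = current flow value. Flow is maximum.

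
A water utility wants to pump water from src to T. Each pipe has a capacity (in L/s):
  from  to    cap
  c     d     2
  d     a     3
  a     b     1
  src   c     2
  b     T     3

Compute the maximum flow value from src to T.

Augment src->c->d->a->b->T: bottleneck 1. Total 1.
No augmenting path remains in the residual graph.

1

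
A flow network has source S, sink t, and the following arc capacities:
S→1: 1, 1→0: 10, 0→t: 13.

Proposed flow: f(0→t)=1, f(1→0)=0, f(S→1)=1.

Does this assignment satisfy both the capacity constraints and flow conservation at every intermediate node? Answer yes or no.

No

Conservation fails at 1: inflow 1 ≠ outflow 0.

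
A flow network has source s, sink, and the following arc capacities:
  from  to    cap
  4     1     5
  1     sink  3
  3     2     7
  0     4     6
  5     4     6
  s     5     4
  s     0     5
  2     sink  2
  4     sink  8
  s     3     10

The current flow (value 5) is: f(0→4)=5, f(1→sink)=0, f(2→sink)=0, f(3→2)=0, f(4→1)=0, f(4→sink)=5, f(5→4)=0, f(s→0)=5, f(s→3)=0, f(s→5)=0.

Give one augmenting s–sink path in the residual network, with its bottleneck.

Residual along s→5→4→sink: s→5: 4, 5→4: 6, 4→sink: 3.
Bottleneck = min = 3.

s→5→4→sink, bottleneck 3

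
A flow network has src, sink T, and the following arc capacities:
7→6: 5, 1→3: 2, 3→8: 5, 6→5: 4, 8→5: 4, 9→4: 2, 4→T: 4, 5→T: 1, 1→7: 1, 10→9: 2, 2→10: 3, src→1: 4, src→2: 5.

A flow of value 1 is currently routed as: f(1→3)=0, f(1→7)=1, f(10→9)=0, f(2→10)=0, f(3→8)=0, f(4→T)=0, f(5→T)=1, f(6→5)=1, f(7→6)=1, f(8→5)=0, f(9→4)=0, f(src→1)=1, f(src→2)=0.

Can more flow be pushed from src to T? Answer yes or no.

Yes

Residual path src→2→10→9→4→T has bottleneck 2 > 0.
Pushing 2 along it raises the flow to 3, so the given flow is not maximum.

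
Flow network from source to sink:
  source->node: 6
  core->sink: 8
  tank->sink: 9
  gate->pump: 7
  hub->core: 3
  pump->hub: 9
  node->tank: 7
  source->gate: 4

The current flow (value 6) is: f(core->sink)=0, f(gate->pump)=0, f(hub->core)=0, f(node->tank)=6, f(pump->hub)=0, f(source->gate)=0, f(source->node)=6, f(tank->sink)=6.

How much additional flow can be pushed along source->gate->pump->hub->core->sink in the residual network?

3

Residual capacities along the path: source->gate: 4, gate->pump: 7, pump->hub: 9, hub->core: 3, core->sink: 8.
Minimum is 3.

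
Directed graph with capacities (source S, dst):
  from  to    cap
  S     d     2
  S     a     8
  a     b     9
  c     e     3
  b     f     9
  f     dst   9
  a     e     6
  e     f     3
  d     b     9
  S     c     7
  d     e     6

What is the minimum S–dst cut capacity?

Max flow = 9 (via 2 augmenting paths).
In the residual at optimum, the set reachable from S is {S, a, b, c, d, e, f}.
Cut edges: f->dst (cap 9). Sum = 9.

9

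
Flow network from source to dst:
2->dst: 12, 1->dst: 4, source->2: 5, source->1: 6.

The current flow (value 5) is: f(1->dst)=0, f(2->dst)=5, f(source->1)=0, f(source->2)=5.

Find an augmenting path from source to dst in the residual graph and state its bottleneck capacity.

source->1->dst, bottleneck 4

Residual along source->1->dst: source->1: 6, 1->dst: 4.
Bottleneck = min = 4.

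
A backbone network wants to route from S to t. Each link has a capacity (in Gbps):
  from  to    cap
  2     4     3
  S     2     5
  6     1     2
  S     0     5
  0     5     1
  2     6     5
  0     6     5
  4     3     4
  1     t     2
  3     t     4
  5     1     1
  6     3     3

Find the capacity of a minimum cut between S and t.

Max flow = 6 (via 4 augmenting paths).
In the residual at optimum, the set reachable from S is {0, 1, 2, 3, 4, 5, 6, S}.
Cut edges: 3→t (cap 4), 1→t (cap 2). Sum = 6.

6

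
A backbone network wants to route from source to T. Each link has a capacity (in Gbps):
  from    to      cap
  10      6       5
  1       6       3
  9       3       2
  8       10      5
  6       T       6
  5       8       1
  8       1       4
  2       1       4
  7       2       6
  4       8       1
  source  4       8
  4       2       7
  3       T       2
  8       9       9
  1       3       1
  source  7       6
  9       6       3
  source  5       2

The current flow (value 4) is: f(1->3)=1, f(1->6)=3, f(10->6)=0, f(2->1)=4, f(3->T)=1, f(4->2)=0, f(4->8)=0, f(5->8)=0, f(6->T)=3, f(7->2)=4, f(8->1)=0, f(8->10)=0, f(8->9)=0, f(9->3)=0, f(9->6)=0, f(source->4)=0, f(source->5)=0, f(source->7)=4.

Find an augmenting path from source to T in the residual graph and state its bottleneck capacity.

source->5->8->10->6->T, bottleneck 1

Residual along source->5->8->10->6->T: source->5: 2, 5->8: 1, 8->10: 5, 10->6: 5, 6->T: 3.
Bottleneck = min = 1.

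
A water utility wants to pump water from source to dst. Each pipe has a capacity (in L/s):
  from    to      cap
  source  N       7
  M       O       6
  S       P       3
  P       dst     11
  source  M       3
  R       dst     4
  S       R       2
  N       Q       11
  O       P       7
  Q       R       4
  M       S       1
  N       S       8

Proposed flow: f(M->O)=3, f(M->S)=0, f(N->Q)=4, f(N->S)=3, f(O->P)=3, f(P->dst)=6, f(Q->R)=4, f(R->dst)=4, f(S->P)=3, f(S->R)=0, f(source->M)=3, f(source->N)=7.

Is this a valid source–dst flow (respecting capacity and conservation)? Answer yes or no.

Every edge has 0 ≤ f(e) ≤ cap(e).
At each intermediate node, inflow equals outflow.

Yes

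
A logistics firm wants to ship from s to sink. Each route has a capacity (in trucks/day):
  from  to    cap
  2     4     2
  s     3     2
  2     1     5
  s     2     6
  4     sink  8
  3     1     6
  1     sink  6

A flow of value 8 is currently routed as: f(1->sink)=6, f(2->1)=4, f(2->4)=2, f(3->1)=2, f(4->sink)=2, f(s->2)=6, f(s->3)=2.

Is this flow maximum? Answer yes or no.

Yes

Residual reachable from s: {s}; sink is not reachable.
Saturated cut: s->3, s->2 with total capacity 8 = current flow value. Flow is maximum.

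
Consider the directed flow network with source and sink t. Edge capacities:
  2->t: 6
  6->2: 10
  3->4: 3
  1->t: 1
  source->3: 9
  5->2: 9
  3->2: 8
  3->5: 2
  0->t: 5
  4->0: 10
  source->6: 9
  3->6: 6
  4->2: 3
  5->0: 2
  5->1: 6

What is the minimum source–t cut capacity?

Max flow = 11 (via 4 augmenting paths).
In the residual at optimum, the set reachable from source is {2, 3, 6, source}.
Cut edges: 3->5 (cap 2), 3->4 (cap 3), 2->t (cap 6). Sum = 11.

11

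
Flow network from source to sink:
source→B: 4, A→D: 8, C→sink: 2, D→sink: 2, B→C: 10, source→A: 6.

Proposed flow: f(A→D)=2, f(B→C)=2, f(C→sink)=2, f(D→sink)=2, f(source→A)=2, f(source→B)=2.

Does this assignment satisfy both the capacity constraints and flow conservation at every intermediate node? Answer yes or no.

Yes

Every edge has 0 ≤ f(e) ≤ cap(e).
At each intermediate node, inflow equals outflow.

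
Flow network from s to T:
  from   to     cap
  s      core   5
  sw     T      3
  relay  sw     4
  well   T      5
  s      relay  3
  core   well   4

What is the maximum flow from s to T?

7

Augment s→relay→sw→T: bottleneck 3. Total 3.
Augment s→core→well→T: bottleneck 4. Total 7.
No augmenting path remains in the residual graph.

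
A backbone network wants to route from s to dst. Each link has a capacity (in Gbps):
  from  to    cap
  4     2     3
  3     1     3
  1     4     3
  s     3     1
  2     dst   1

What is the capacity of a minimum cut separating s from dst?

Max flow = 1 (via 1 augmenting path).
In the residual at optimum, the set reachable from s is {s}.
Cut edges: s→3 (cap 1). Sum = 1.

1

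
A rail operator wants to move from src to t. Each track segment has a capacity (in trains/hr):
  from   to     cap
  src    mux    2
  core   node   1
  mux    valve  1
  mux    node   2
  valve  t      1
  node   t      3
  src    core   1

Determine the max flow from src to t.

Augment src→mux→valve→t: bottleneck 1. Total 1.
Augment src→mux→node→t: bottleneck 1. Total 2.
Augment src→core→node→t: bottleneck 1. Total 3.
No augmenting path remains in the residual graph.

3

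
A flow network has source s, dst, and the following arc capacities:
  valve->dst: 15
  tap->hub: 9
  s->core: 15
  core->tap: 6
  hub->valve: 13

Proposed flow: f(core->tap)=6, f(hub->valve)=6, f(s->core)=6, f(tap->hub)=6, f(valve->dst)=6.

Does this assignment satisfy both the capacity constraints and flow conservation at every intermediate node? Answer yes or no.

Every edge has 0 ≤ f(e) ≤ cap(e).
At each intermediate node, inflow equals outflow.

Yes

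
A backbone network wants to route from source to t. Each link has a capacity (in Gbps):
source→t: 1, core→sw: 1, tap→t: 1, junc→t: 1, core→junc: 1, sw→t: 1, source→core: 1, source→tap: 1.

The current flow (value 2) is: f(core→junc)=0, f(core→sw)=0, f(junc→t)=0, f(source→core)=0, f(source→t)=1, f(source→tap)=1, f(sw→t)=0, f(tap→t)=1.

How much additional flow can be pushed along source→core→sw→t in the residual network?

Residual capacities along the path: source→core: 1, core→sw: 1, sw→t: 1.
Minimum is 1.

1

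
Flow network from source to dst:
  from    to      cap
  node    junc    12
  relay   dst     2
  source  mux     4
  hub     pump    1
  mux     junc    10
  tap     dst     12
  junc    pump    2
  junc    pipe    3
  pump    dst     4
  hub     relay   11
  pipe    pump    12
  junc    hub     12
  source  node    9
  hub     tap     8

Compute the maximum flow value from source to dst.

Augment source->mux->junc->pump->dst: bottleneck 2. Total 2.
Augment source->mux->junc->hub->pump->dst: bottleneck 1. Total 3.
Augment source->mux->junc->hub->relay->dst: bottleneck 1. Total 4.
Augment source->node->junc->hub->relay->dst: bottleneck 1. Total 5.
Augment source->node->junc->hub->tap->dst: bottleneck 8. Total 13.
No augmenting path remains in the residual graph.

13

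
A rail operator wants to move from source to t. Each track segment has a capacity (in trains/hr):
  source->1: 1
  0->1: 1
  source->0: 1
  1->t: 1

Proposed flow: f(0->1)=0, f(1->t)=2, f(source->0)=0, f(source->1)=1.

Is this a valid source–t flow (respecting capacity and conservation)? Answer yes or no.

No

Capacity violated on 1->t: flow 2 > capacity 1.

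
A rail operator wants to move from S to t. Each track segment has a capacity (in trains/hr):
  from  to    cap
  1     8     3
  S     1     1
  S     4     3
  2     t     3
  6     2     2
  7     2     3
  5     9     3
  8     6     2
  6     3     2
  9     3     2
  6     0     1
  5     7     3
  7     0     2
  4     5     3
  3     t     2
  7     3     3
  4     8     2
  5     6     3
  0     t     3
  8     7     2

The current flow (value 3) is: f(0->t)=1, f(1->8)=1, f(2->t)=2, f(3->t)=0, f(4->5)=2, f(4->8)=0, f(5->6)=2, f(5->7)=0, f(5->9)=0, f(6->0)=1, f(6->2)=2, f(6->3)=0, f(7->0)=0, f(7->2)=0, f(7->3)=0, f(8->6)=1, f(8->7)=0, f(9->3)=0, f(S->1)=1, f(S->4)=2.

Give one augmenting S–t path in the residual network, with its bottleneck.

S->4->5->6->3->t, bottleneck 1

Residual along S->4->5->6->3->t: S->4: 1, 4->5: 1, 5->6: 1, 6->3: 2, 3->t: 2.
Bottleneck = min = 1.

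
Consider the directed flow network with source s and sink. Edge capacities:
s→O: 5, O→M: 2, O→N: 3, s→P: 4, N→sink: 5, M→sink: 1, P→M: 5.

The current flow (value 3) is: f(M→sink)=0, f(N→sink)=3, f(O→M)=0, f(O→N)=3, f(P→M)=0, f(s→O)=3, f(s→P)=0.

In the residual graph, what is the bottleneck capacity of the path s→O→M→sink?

1

Residual capacities along the path: s→O: 2, O→M: 2, M→sink: 1.
Minimum is 1.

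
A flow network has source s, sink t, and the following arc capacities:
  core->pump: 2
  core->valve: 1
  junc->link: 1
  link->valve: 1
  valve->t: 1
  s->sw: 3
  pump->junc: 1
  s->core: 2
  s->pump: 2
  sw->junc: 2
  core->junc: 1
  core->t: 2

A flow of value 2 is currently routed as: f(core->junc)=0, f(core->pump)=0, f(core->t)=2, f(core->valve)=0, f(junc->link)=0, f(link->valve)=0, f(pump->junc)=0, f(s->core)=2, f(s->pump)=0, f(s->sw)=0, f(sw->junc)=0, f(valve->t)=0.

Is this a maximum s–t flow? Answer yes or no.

No

Residual path s->sw->junc->link->valve->t has bottleneck 1 > 0.
Pushing 1 along it raises the flow to 3, so the given flow is not maximum.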